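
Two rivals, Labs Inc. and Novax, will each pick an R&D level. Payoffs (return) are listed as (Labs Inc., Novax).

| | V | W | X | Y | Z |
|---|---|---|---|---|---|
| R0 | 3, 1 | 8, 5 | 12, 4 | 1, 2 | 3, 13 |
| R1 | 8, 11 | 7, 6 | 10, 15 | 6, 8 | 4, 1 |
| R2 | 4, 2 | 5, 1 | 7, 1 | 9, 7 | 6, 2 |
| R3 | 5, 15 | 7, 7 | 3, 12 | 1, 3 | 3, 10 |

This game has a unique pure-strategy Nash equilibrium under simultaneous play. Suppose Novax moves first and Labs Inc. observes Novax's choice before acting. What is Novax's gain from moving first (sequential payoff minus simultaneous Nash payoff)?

4

Solve by backward induction (Novax leads).
- V → Labs Inc. plays R1 (best of 3, 8, 4, 5); Novax gets 11.
- W → Labs Inc. plays R0 (best of 8, 7, 5, 7); Novax gets 5.
- X → Labs Inc. plays R0 (best of 12, 10, 7, 3); Novax gets 4.
- Y → Labs Inc. plays R2 (best of 1, 6, 9, 1); Novax gets 7.
- Z → Labs Inc. plays R2 (best of 3, 4, 6, 3); Novax gets 2.
Maximizing over 11, 5, 4, 7, 2, Novax chooses V. Subgame-perfect outcome: (R1, V) with payoffs (8, 11).
Under simultaneous play:
Labs Inc.'s best replies: V→R1; W→R0; X→R0; Y→R2; Z→R2.
Novax's best replies: R0→Z; R1→X; R2→Y; R3→V.
Only (R2, Y) has each player best-responding; Nash payoffs (9, 7).
Novax's commitment gain: 11 − 7 = 4.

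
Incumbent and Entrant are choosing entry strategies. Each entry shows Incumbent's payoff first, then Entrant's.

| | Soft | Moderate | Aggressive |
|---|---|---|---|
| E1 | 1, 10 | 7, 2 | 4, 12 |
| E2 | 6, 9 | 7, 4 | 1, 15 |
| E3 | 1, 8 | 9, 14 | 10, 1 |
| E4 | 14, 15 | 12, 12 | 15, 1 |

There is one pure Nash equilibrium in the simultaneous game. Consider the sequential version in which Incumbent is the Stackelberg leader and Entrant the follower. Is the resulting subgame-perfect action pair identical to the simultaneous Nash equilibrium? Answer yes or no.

yes

Work backward from Entrant's decision.
- E1: Entrant compares 10, 2, 12 and picks Aggressive; Incumbent would get 4.
- E2: Entrant compares 9, 4, 15 and picks Aggressive; Incumbent would get 1.
- E3: Entrant compares 8, 14, 1 and picks Moderate; Incumbent would get 9.
- E4: Entrant compares 15, 12, 1 and picks Soft; Incumbent would get 14.
Among 4, 1, 9, 14, the best is 14 at E4. Subgame-perfect outcome: (E4, Soft) with payoffs (14, 15).
Under simultaneous play:
Incumbent's best replies: Soft→E4; Moderate→E4; Aggressive→E4.
Entrant's best replies: E1→Aggressive; E2→Aggressive; E3→Moderate; E4→Soft.
The unique mutual best reply is (E4, Soft), giving (14, 15).
Sequential outcome (E4, Soft) coincides with the Nash profile (E4, Soft).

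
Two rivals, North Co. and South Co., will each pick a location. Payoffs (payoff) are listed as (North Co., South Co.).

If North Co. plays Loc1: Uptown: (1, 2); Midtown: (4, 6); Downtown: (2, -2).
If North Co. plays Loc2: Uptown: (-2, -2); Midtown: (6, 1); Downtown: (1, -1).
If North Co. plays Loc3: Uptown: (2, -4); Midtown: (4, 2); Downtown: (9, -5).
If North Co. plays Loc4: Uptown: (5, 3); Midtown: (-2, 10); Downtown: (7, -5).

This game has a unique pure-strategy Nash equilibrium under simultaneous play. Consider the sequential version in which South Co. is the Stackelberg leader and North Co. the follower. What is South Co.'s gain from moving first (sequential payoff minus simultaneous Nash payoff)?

Backward induction with South Co. moving first.
- Uptown → North Co. plays Loc4 (best of 1, -2, 2, 5); South Co. gets 3.
- Midtown → North Co. plays Loc2 (best of 4, 6, 4, -2); South Co. gets 1.
- Downtown → North Co. plays Loc3 (best of 2, 1, 9, 7); South Co. gets -5.
Maximizing over 3, 1, -5, South Co. chooses Uptown. Subgame-perfect outcome: (Loc4, Uptown) with payoffs (5, 3).
Under simultaneous play:
North Co.'s best replies: Uptown→Loc4; Midtown→Loc2; Downtown→Loc3.
South Co.'s best replies: Loc1→Midtown; Loc2→Midtown; Loc3→Midtown; Loc4→Midtown.
The unique mutual best reply is (Loc2, Midtown), giving (6, 1).
South Co.'s commitment gain: 3 − 1 = 2.

2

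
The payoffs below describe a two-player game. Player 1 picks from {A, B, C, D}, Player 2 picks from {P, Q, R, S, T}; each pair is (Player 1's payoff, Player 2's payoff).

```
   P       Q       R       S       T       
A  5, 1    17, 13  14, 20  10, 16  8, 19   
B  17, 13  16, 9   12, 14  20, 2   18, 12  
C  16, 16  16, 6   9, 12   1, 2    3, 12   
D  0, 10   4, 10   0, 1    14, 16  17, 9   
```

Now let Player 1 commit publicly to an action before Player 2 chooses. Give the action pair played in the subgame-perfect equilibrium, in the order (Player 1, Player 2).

(C, P)

Backward induction with Player 1 moving first.
- A: Player 2 compares 1, 13, 20, 16, 19 and picks R; Player 1 would get 14.
- B: Player 2 compares 13, 9, 14, 2, 12 and picks R; Player 1 would get 12.
- C: Player 2 compares 16, 6, 12, 2, 12 and picks P; Player 1 would get 16.
- D: Player 2 compares 10, 10, 1, 16, 9 and picks S; Player 1 would get 14.
Player 1's induced payoffs are 14, 12, 16, 14, so Player 1 commits to C. Subgame-perfect outcome: (C, P) with payoffs (16, 16).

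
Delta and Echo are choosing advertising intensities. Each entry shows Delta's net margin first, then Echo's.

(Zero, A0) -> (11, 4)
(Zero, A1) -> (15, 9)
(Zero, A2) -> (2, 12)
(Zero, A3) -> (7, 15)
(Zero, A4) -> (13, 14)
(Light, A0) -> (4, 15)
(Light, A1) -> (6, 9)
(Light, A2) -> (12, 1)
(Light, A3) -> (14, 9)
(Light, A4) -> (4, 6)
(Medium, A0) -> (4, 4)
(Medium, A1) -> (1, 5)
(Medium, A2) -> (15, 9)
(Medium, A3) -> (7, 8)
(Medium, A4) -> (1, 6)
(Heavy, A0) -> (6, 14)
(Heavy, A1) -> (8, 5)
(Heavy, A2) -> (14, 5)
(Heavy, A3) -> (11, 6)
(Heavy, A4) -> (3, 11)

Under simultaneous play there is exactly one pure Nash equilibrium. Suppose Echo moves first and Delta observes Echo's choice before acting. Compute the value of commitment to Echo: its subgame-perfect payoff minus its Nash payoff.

5

Work backward from Delta's decision.
- A0 → Delta plays Zero (best of 11, 4, 4, 6); Echo gets 4.
- A1 → Delta plays Zero (best of 15, 6, 1, 8); Echo gets 9.
- A2 → Delta plays Medium (best of 2, 12, 15, 14); Echo gets 9.
- A3 → Delta plays Light (best of 7, 14, 7, 11); Echo gets 9.
- A4 → Delta plays Zero (best of 13, 4, 1, 3); Echo gets 14.
Among 4, 9, 9, 9, 14, the best is 14 at A4. Subgame-perfect outcome: (Zero, A4) with payoffs (13, 14).
Now find the simultaneous Nash equilibrium.
Delta's best replies: A0→Zero; A1→Zero; A2→Medium; A3→Light; A4→Zero.
Echo's best replies: Zero→A3; Light→A0; Medium→A2; Heavy→A0.
The unique mutual best reply is (Medium, A2), giving (15, 9).
Echo's commitment gain: 14 − 9 = 5.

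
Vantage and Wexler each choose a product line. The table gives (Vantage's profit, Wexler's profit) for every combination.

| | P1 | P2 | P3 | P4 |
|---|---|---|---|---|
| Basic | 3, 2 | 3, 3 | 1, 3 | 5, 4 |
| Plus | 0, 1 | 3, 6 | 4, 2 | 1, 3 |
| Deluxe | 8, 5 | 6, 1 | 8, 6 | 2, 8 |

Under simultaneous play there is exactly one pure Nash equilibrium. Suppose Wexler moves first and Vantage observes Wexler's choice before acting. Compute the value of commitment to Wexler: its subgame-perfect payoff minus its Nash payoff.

2

Work backward from Vantage's decision.
- P1: BR = Deluxe, leader payoff 5.
- P2: BR = Deluxe, leader payoff 1.
- P3: BR = Deluxe, leader payoff 6.
- P4: BR = Basic, leader payoff 4.
Wexler's induced payoffs are 5, 1, 6, 4, so Wexler commits to P3. Subgame-perfect outcome: (Deluxe, P3) with payoffs (8, 6).
Now find the simultaneous Nash equilibrium.
Vantage's best replies: P1→Deluxe; P2→Deluxe; P3→Deluxe; P4→Basic.
Wexler's best replies: Basic→P4; Plus→P2; Deluxe→P4.
The unique mutual best reply is (Basic, P4), giving (5, 4).
Wexler's commitment gain: 6 − 4 = 2.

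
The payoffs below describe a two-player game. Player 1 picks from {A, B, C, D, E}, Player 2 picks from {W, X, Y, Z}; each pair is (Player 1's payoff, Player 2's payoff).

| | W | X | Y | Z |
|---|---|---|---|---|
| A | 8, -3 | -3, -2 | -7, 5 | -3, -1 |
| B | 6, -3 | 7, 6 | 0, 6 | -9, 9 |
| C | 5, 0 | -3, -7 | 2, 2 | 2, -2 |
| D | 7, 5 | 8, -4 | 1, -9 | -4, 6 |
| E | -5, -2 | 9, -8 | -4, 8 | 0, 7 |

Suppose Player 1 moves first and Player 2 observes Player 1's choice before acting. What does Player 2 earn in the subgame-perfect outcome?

Work backward from Player 2's decision.
- A: Player 2 compares -3, -2, 5, -1 and picks Y; Player 1 would get -7.
- B: Player 2 compares -3, 6, 6, 9 and picks Z; Player 1 would get -9.
- C: Player 2 compares 0, -7, 2, -2 and picks Y; Player 1 would get 2.
- D: Player 2 compares 5, -4, -9, 6 and picks Z; Player 1 would get -4.
- E: Player 2 compares -2, -8, 8, 7 and picks Y; Player 1 would get -4.
Among -7, -9, 2, -4, -4, the best is 2 at C. Subgame-perfect outcome: (C, Y) with payoffs (2, 2).

2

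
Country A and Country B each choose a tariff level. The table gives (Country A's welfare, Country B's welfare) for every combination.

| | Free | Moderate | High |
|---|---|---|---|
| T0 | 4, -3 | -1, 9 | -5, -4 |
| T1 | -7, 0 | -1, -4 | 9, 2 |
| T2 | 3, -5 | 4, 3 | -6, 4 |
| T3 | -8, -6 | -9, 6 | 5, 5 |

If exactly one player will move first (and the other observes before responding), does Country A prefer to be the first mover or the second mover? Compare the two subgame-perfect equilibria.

first

If Country A leads: Country B's best replies are T0→Moderate, T1→High, T2→High, T3→Moderate; Country A's induced payoffs -1, 9, -6, -9; outcome (T1, High), payoffs (9, 2).
If Country B leads: Country A's best replies are Free→T0, Moderate→T2, High→T1; Country B's induced payoffs -3, 3, 2; outcome (T2, Moderate), payoffs (4, 3).
Country A gets 9 moving first and 4 moving second, so Country A prefers to move first.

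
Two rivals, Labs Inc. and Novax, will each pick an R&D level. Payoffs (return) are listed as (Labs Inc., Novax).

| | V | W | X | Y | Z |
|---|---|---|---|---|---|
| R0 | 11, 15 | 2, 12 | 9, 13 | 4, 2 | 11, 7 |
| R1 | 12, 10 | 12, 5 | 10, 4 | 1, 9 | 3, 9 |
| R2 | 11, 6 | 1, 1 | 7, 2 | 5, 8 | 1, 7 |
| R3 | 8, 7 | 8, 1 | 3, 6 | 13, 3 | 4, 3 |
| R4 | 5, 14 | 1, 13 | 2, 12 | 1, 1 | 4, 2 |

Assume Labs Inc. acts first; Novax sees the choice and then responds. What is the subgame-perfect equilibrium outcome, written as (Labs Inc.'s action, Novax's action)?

(R1, V)

Backward induction with Labs Inc. moving first.
- R0: Novax compares 15, 12, 13, 2, 7 and picks V; Labs Inc. would get 11.
- R1: Novax compares 10, 5, 4, 9, 9 and picks V; Labs Inc. would get 12.
- R2: Novax compares 6, 1, 2, 8, 7 and picks Y; Labs Inc. would get 5.
- R3: Novax compares 7, 1, 6, 3, 3 and picks V; Labs Inc. would get 8.
- R4: Novax compares 14, 13, 12, 1, 2 and picks V; Labs Inc. would get 5.
Among 11, 12, 5, 8, 5, the best is 12 at R1. Subgame-perfect outcome: (R1, V) with payoffs (12, 10).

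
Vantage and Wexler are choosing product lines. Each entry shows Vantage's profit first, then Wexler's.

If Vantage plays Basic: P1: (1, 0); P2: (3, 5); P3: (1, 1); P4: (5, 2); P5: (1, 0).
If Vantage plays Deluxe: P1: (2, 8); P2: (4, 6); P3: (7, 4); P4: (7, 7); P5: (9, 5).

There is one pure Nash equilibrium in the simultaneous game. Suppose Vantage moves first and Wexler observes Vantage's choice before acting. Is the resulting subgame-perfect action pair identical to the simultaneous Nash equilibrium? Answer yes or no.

Work backward from Wexler's decision.
- Basic: BR = P2, leader payoff 3.
- Deluxe: BR = P1, leader payoff 2.
Among 3, 2, the best is 3 at Basic. Subgame-perfect outcome: (Basic, P2) with payoffs (3, 5).
Under simultaneous play:
Vantage's best replies: P1→Deluxe; P2→Deluxe; P3→Deluxe; P4→Deluxe; P5→Deluxe.
Wexler's best replies: Basic→P2; Deluxe→P1.
The unique mutual best reply is (Deluxe, P1), giving (2, 8).
Sequential outcome (Basic, P2) differs from the Nash profile (Deluxe, P1).

no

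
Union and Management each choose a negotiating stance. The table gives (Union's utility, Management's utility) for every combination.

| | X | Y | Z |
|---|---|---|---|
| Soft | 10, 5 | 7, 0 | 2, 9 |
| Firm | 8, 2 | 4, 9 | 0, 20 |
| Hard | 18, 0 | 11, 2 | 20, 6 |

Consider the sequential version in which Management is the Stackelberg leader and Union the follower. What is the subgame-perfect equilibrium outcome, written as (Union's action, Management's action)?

(Hard, Z)

Solve by backward induction (Management leads).
- X → Union plays Hard (best of 10, 8, 18); Management gets 0.
- Y → Union plays Hard (best of 7, 4, 11); Management gets 2.
- Z → Union plays Hard (best of 2, 0, 20); Management gets 6.
Maximizing over 0, 2, 6, Management chooses Z. Subgame-perfect outcome: (Hard, Z) with payoffs (20, 6).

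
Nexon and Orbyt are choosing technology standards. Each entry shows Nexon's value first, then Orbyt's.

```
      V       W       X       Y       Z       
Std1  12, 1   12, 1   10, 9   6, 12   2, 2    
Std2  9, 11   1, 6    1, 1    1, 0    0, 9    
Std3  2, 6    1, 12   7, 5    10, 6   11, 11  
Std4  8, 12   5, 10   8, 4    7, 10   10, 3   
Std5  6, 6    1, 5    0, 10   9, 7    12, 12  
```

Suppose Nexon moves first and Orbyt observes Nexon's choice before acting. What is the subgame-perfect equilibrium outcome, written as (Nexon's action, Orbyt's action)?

Work backward from Orbyt's decision.
- Std1: BR = Y, leader payoff 6.
- Std2: BR = V, leader payoff 9.
- Std3: BR = W, leader payoff 1.
- Std4: BR = V, leader payoff 8.
- Std5: BR = Z, leader payoff 12.
Nexon's induced payoffs are 6, 9, 1, 8, 12, so Nexon commits to Std5. Subgame-perfect outcome: (Std5, Z) with payoffs (12, 12).

(Std5, Z)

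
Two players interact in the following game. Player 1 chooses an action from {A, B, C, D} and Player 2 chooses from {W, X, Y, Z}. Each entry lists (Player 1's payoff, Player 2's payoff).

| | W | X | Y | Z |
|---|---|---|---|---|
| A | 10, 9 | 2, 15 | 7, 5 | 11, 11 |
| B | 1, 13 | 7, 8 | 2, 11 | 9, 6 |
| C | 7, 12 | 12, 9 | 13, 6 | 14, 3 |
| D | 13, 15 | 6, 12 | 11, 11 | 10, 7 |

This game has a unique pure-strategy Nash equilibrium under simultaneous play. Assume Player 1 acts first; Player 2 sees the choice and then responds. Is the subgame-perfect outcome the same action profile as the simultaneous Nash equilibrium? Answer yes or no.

yes

Work backward from Player 2's decision.
- A: BR = X, leader payoff 2.
- B: BR = W, leader payoff 1.
- C: BR = W, leader payoff 7.
- D: BR = W, leader payoff 13.
Player 1's induced payoffs are 2, 1, 7, 13, so Player 1 commits to D. Subgame-perfect outcome: (D, W) with payoffs (13, 15).
Under simultaneous play:
Player 1's best replies: W→D; X→C; Y→C; Z→C.
Player 2's best replies: A→X; B→W; C→W; D→W.
The unique mutual best reply is (D, W), giving (13, 15).
Sequential outcome (D, W) coincides with the Nash profile (D, W).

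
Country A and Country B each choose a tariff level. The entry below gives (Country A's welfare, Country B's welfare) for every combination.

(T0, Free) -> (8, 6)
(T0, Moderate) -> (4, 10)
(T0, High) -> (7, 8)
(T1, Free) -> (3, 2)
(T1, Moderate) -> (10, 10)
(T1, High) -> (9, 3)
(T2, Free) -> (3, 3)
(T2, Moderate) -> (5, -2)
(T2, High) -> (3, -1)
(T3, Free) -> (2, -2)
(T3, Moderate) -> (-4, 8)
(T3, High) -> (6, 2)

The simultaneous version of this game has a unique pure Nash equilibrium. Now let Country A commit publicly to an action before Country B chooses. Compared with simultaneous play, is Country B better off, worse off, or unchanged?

Work backward from Country B's decision.
- T0: Country B compares 6, 10, 8 and picks Moderate; Country A would get 4.
- T1: Country B compares 2, 10, 3 and picks Moderate; Country A would get 10.
- T2: Country B compares 3, -2, -1 and picks Free; Country A would get 3.
- T3: Country B compares -2, 8, 2 and picks Moderate; Country A would get -4.
Maximizing over 4, 10, 3, -4, Country A chooses T1. Subgame-perfect outcome: (T1, Moderate) with payoffs (10, 10).
Now find the simultaneous Nash equilibrium.
Country A's best replies: Free→T0; Moderate→T1; High→T1.
Country B's best replies: T0→Moderate; T1→Moderate; T2→Free; T3→Moderate.
The unique mutual best reply is (T1, Moderate), giving (10, 10).
Country B earns 10 sequentially versus 10 at the Nash outcome: unchanged.

unchanged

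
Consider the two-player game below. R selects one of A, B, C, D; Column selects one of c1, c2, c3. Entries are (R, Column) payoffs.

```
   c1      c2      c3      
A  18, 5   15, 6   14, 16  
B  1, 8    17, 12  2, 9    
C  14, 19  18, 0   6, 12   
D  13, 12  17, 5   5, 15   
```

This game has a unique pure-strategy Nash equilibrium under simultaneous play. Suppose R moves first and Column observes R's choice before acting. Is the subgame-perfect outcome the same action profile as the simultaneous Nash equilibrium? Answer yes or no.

Backward induction with R moving first.
- A: Column compares 5, 6, 16 and picks c3; R would get 14.
- B: Column compares 8, 12, 9 and picks c2; R would get 17.
- C: Column compares 19, 0, 12 and picks c1; R would get 14.
- D: Column compares 12, 5, 15 and picks c3; R would get 5.
Among 14, 17, 14, 5, the best is 17 at B. Subgame-perfect outcome: (B, c2) with payoffs (17, 12).
Now find the simultaneous Nash equilibrium.
R's best replies: c1→A; c2→C; c3→A.
Column's best replies: A→c3; B→c2; C→c1; D→c3.
The unique mutual best reply is (A, c3), giving (14, 16).
Sequential outcome (B, c2) differs from the Nash profile (A, c3).

no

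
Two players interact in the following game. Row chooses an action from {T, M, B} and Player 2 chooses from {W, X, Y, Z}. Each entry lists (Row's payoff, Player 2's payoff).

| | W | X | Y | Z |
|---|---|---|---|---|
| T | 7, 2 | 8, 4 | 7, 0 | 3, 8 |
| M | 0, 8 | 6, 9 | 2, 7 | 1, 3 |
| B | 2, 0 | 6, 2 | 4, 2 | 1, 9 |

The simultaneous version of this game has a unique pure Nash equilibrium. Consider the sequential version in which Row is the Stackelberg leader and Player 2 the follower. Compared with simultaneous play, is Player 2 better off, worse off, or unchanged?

better off

Backward induction with Row moving first.
- T → Player 2 plays Z (best of 2, 4, 0, 8); Row gets 3.
- M → Player 2 plays X (best of 8, 9, 7, 3); Row gets 6.
- B → Player 2 plays Z (best of 0, 2, 2, 9); Row gets 1.
Maximizing over 3, 6, 1, Row chooses M. Subgame-perfect outcome: (M, X) with payoffs (6, 9).
Under simultaneous play:
Row's best replies: W→T; X→T; Y→T; Z→T.
Player 2's best replies: T→Z; M→X; B→Z.
The unique mutual best reply is (T, Z), giving (3, 8).
Player 2 earns 9 sequentially versus 8 at the Nash outcome: better off.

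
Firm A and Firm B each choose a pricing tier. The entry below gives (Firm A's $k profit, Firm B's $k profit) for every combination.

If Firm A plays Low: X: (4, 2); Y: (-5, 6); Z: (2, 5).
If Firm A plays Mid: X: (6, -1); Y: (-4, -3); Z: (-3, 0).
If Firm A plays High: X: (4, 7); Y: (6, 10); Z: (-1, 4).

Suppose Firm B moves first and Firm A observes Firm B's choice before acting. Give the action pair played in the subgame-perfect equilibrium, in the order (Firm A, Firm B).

Backward induction with Firm B moving first.
- X: Firm A compares 4, 6, 4 and picks Mid; Firm B would get -1.
- Y: Firm A compares -5, -4, 6 and picks High; Firm B would get 10.
- Z: Firm A compares 2, -3, -1 and picks Low; Firm B would get 5.
Among -1, 10, 5, the best is 10 at Y. Subgame-perfect outcome: (High, Y) with payoffs (6, 10).

(High, Y)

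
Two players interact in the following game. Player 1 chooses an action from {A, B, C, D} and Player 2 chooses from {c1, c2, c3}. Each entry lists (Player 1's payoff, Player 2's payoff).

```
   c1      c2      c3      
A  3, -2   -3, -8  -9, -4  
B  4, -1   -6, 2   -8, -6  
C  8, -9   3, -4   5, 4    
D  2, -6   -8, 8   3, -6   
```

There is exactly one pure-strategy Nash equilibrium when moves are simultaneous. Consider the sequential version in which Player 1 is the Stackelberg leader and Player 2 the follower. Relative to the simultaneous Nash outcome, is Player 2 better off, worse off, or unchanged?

unchanged

Player 2 best-responds to each possible Player 1 move:
- A: BR = c1, leader payoff 3.
- B: BR = c2, leader payoff -6.
- C: BR = c3, leader payoff 5.
- D: BR = c2, leader payoff -8.
Maximizing over 3, -6, 5, -8, Player 1 chooses C. Subgame-perfect outcome: (C, c3) with payoffs (5, 4).
Now find the simultaneous Nash equilibrium.
Player 1's best replies: c1→C; c2→C; c3→C.
Player 2's best replies: A→c1; B→c2; C→c3; D→c2.
The unique mutual best reply is (C, c3), giving (5, 4).
Player 2 earns 4 sequentially versus 4 at the Nash outcome: unchanged.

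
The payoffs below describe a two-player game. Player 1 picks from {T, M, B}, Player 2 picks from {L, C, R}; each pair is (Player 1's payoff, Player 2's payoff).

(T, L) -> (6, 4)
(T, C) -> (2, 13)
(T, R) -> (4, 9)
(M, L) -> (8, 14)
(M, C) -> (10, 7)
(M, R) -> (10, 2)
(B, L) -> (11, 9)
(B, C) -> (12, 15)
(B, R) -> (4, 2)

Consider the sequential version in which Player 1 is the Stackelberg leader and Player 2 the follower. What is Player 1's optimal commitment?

B

Solve by backward induction (Player 1 leads).
- T → Player 2 plays C (best of 4, 13, 9); Player 1 gets 2.
- M → Player 2 plays L (best of 14, 7, 2); Player 1 gets 8.
- B → Player 2 plays C (best of 9, 15, 2); Player 1 gets 12.
Player 1's induced payoffs are 2, 8, 12, so Player 1 commits to B. Subgame-perfect outcome: (B, C) with payoffs (12, 15).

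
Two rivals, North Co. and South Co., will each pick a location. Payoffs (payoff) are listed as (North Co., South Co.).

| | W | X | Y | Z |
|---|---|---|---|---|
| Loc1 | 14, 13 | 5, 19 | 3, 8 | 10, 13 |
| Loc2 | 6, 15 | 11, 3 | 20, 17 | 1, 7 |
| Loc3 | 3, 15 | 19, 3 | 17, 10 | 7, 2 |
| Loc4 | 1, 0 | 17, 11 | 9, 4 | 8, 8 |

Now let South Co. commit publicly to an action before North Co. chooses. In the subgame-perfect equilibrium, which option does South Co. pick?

Backward induction with South Co. moving first.
- W → North Co. plays Loc1 (best of 14, 6, 3, 1); South Co. gets 13.
- X → North Co. plays Loc3 (best of 5, 11, 19, 17); South Co. gets 3.
- Y → North Co. plays Loc2 (best of 3, 20, 17, 9); South Co. gets 17.
- Z → North Co. plays Loc1 (best of 10, 1, 7, 8); South Co. gets 13.
Maximizing over 13, 3, 17, 13, South Co. chooses Y. Subgame-perfect outcome: (Loc2, Y) with payoffs (20, 17).

Y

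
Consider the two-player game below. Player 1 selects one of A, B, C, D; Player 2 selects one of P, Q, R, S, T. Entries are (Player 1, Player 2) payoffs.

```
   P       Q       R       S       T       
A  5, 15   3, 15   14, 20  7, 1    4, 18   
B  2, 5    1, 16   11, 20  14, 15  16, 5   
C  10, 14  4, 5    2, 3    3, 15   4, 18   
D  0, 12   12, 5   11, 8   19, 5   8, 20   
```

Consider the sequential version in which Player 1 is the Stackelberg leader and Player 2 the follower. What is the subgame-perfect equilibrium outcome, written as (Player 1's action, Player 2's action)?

(A, R)

Solve by backward induction (Player 1 leads).
- A: Player 2 compares 15, 15, 20, 1, 18 and picks R; Player 1 would get 14.
- B: Player 2 compares 5, 16, 20, 15, 5 and picks R; Player 1 would get 11.
- C: Player 2 compares 14, 5, 3, 15, 18 and picks T; Player 1 would get 4.
- D: Player 2 compares 12, 5, 8, 5, 20 and picks T; Player 1 would get 8.
Player 1's induced payoffs are 14, 11, 4, 8, so Player 1 commits to A. Subgame-perfect outcome: (A, R) with payoffs (14, 20).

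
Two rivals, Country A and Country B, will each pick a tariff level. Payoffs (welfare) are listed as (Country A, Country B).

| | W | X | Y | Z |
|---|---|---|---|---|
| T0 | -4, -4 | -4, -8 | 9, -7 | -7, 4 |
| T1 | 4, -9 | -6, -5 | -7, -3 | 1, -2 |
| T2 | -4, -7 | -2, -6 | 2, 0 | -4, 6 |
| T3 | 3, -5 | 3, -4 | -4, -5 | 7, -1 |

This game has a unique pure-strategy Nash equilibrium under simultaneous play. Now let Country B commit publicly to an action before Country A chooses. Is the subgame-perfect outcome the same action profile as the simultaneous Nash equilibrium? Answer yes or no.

Work backward from Country A's decision.
- W: Country A compares -4, 4, -4, 3 and picks T1; Country B would get -9.
- X: Country A compares -4, -6, -2, 3 and picks T3; Country B would get -4.
- Y: Country A compares 9, -7, 2, -4 and picks T0; Country B would get -7.
- Z: Country A compares -7, 1, -4, 7 and picks T3; Country B would get -1.
Maximizing over -9, -4, -7, -1, Country B chooses Z. Subgame-perfect outcome: (T3, Z) with payoffs (7, -1).
For the simultaneous game, intersect best replies.
Country A's best replies: W→T1; X→T3; Y→T0; Z→T3.
Country B's best replies: T0→Z; T1→Z; T2→Z; T3→Z.
The unique mutual best reply is (T3, Z), giving (7, -1).
Sequential outcome (T3, Z) coincides with the Nash profile (T3, Z).

yes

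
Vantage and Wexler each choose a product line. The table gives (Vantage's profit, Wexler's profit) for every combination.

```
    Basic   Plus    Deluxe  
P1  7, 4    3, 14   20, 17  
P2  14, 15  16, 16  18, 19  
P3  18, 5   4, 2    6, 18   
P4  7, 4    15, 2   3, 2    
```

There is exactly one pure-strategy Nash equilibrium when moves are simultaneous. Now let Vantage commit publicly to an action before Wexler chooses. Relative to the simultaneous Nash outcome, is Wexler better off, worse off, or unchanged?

unchanged

Wexler best-responds to each possible Vantage move:
- P1 → Wexler plays Deluxe (best of 4, 14, 17); Vantage gets 20.
- P2 → Wexler plays Deluxe (best of 15, 16, 19); Vantage gets 18.
- P3 → Wexler plays Deluxe (best of 5, 2, 18); Vantage gets 6.
- P4 → Wexler plays Basic (best of 4, 2, 2); Vantage gets 7.
Maximizing over 20, 18, 6, 7, Vantage chooses P1. Subgame-perfect outcome: (P1, Deluxe) with payoffs (20, 17).
Now find the simultaneous Nash equilibrium.
Vantage's best replies: Basic→P3; Plus→P2; Deluxe→P1.
Wexler's best replies: P1→Deluxe; P2→Deluxe; P3→Deluxe; P4→Basic.
Only (P1, Deluxe) has each player best-responding; Nash payoffs (20, 17).
Wexler earns 17 sequentially versus 17 at the Nash outcome: unchanged.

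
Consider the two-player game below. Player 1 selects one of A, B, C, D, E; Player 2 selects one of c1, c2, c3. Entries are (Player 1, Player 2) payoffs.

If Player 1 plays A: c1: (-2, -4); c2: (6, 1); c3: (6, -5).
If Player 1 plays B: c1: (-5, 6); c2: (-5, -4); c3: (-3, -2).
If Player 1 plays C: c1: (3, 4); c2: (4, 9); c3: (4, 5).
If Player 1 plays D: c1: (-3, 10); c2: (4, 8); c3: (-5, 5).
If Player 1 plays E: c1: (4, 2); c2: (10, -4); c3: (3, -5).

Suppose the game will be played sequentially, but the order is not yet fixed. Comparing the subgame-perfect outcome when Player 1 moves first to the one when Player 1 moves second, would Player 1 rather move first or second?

If Player 1 leads: Player 2's best replies are A→c2, B→c1, C→c2, D→c1, E→c1; Player 1's induced payoffs 6, -5, 4, -3, 4; outcome (A, c2), payoffs (6, 1).
If Player 2 leads: Player 1's best replies are c1→E, c2→E, c3→A; Player 2's induced payoffs 2, -4, -5; outcome (E, c1), payoffs (4, 2).
Player 1 gets 6 moving first and 4 moving second, so Player 1 prefers to move first.

first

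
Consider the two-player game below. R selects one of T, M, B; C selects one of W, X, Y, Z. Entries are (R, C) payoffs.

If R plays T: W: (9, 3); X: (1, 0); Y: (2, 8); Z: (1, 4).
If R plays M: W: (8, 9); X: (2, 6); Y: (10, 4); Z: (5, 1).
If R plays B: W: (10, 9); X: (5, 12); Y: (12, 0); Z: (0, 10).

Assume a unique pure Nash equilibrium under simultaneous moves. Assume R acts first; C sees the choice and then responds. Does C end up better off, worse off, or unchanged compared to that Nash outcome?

worse off

Work backward from C's decision.
- T: C compares 3, 0, 8, 4 and picks Y; R would get 2.
- M: C compares 9, 6, 4, 1 and picks W; R would get 8.
- B: C compares 9, 12, 0, 10 and picks X; R would get 5.
Maximizing over 2, 8, 5, R chooses M. Subgame-perfect outcome: (M, W) with payoffs (8, 9).
For the simultaneous game, intersect best replies.
R's best replies: W→B; X→B; Y→B; Z→M.
C's best replies: T→Y; M→W; B→X.
The unique mutual best reply is (B, X), giving (5, 12).
C earns 9 sequentially versus 12 at the Nash outcome: worse off.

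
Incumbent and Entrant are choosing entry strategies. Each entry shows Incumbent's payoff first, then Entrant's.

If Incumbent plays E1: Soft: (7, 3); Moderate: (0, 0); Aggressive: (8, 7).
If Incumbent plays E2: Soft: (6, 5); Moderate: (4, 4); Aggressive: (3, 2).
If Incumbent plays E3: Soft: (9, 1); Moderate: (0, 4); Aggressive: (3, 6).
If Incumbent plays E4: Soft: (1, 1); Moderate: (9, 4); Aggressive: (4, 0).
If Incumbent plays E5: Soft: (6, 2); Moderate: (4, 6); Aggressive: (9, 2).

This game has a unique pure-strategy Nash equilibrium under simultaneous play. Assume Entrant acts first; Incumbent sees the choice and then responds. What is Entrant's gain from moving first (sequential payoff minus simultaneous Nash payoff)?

Incumbent best-responds to each possible Entrant move:
- Soft: Incumbent compares 7, 6, 9, 1, 6 and picks E3; Entrant would get 1.
- Moderate: Incumbent compares 0, 4, 0, 9, 4 and picks E4; Entrant would get 4.
- Aggressive: Incumbent compares 8, 3, 3, 4, 9 and picks E5; Entrant would get 2.
Among 1, 4, 2, the best is 4 at Moderate. Subgame-perfect outcome: (E4, Moderate) with payoffs (9, 4).
Under simultaneous play:
Incumbent's best replies: Soft→E3; Moderate→E4; Aggressive→E5.
Entrant's best replies: E1→Aggressive; E2→Soft; E3→Aggressive; E4→Moderate; E5→Moderate.
The unique mutual best reply is (E4, Moderate), giving (9, 4).
Entrant's commitment gain: 4 − 4 = 0.

0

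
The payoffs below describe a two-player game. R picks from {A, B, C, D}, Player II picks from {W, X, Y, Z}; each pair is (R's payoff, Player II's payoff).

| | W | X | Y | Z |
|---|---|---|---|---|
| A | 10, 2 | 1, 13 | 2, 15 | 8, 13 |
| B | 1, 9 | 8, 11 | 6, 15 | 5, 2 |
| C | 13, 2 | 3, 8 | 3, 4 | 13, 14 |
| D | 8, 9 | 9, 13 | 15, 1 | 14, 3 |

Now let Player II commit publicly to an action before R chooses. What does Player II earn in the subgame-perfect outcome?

13

Backward induction with Player II moving first.
- W: R compares 10, 1, 13, 8 and picks C; Player II would get 2.
- X: R compares 1, 8, 3, 9 and picks D; Player II would get 13.
- Y: R compares 2, 6, 3, 15 and picks D; Player II would get 1.
- Z: R compares 8, 5, 13, 14 and picks D; Player II would get 3.
Maximizing over 2, 13, 1, 3, Player II chooses X. Subgame-perfect outcome: (D, X) with payoffs (9, 13).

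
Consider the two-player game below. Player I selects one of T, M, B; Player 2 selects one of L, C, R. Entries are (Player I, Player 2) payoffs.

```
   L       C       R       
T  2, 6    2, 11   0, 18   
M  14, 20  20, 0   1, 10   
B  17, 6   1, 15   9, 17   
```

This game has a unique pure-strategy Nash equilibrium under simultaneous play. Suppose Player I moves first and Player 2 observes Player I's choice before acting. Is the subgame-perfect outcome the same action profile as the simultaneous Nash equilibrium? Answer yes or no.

Work backward from Player 2's decision.
- T: Player 2 compares 6, 11, 18 and picks R; Player I would get 0.
- M: Player 2 compares 20, 0, 10 and picks L; Player I would get 14.
- B: Player 2 compares 6, 15, 17 and picks R; Player I would get 9.
Maximizing over 0, 14, 9, Player I chooses M. Subgame-perfect outcome: (M, L) with payoffs (14, 20).
For the simultaneous game, intersect best replies.
Player I's best replies: L→B; C→M; R→B.
Player 2's best replies: T→R; M→L; B→R.
The unique mutual best reply is (B, R), giving (9, 17).
Sequential outcome (M, L) differs from the Nash profile (B, R).

no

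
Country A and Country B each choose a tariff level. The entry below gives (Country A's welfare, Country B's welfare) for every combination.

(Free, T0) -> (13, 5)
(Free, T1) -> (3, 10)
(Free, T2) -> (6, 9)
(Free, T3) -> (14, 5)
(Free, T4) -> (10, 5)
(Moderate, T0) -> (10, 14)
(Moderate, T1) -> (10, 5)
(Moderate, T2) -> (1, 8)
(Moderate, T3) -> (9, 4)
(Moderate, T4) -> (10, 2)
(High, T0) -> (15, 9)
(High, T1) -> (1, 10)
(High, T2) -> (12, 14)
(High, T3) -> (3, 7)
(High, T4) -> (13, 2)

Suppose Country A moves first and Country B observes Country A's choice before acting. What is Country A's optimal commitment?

High

Solve by backward induction (Country A leads).
- Free → Country B plays T1 (best of 5, 10, 9, 5, 5); Country A gets 3.
- Moderate → Country B plays T0 (best of 14, 5, 8, 4, 2); Country A gets 10.
- High → Country B plays T2 (best of 9, 10, 14, 7, 2); Country A gets 12.
Maximizing over 3, 10, 12, Country A chooses High. Subgame-perfect outcome: (High, T2) with payoffs (12, 14).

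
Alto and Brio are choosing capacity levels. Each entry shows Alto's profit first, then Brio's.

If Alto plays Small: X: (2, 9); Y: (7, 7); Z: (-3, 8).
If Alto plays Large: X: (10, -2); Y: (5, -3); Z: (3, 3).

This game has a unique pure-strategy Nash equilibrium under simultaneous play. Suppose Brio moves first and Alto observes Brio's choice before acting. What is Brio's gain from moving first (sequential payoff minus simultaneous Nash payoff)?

4

Solve by backward induction (Brio leads).
- X → Alto plays Large (best of 2, 10); Brio gets -2.
- Y → Alto plays Small (best of 7, 5); Brio gets 7.
- Z → Alto plays Large (best of -3, 3); Brio gets 3.
Among -2, 7, 3, the best is 7 at Y. Subgame-perfect outcome: (Small, Y) with payoffs (7, 7).
Under simultaneous play:
Alto's best replies: X→Large; Y→Small; Z→Large.
Brio's best replies: Small→X; Large→Z.
Only (Large, Z) has each player best-responding; Nash payoffs (3, 3).
Brio's commitment gain: 7 − 3 = 4.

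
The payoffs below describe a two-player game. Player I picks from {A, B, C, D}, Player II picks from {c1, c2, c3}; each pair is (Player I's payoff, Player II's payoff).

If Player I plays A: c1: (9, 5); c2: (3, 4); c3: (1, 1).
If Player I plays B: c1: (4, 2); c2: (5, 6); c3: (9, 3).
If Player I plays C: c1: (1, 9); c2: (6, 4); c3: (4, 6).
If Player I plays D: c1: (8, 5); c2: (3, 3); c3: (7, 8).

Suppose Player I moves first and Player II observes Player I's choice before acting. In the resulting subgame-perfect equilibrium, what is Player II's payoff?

5

Work backward from Player II's decision.
- A: BR = c1, leader payoff 9.
- B: BR = c2, leader payoff 5.
- C: BR = c1, leader payoff 1.
- D: BR = c3, leader payoff 7.
Among 9, 5, 1, 7, the best is 9 at A. Subgame-perfect outcome: (A, c1) with payoffs (9, 5).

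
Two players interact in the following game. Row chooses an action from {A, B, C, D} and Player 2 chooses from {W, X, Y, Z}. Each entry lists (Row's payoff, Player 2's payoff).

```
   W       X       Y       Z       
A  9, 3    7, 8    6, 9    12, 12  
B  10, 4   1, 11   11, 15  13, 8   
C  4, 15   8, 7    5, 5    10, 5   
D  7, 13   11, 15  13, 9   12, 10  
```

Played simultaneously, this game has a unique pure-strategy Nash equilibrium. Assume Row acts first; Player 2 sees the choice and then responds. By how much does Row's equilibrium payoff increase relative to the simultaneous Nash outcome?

1

Backward induction with Row moving first.
- A: BR = Z, leader payoff 12.
- B: BR = Y, leader payoff 11.
- C: BR = W, leader payoff 4.
- D: BR = X, leader payoff 11.
Row's induced payoffs are 12, 11, 4, 11, so Row commits to A. Subgame-perfect outcome: (A, Z) with payoffs (12, 12).
Now find the simultaneous Nash equilibrium.
Row's best replies: W→B; X→D; Y→D; Z→B.
Player 2's best replies: A→Z; B→Y; C→W; D→X.
The unique mutual best reply is (D, X), giving (11, 15).
Row's commitment gain: 12 − 11 = 1.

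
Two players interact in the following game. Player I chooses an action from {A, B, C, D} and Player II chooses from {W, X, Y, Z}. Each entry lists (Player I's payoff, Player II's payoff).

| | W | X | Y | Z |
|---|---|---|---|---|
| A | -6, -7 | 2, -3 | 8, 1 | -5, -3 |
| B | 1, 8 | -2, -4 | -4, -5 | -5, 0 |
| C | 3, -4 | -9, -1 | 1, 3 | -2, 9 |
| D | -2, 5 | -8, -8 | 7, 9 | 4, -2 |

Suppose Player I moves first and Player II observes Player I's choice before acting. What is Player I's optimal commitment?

A

Player II best-responds to each possible Player I move:
- A: Player II compares -7, -3, 1, -3 and picks Y; Player I would get 8.
- B: Player II compares 8, -4, -5, 0 and picks W; Player I would get 1.
- C: Player II compares -4, -1, 3, 9 and picks Z; Player I would get -2.
- D: Player II compares 5, -8, 9, -2 and picks Y; Player I would get 7.
Among 8, 1, -2, 7, the best is 8 at A. Subgame-perfect outcome: (A, Y) with payoffs (8, 1).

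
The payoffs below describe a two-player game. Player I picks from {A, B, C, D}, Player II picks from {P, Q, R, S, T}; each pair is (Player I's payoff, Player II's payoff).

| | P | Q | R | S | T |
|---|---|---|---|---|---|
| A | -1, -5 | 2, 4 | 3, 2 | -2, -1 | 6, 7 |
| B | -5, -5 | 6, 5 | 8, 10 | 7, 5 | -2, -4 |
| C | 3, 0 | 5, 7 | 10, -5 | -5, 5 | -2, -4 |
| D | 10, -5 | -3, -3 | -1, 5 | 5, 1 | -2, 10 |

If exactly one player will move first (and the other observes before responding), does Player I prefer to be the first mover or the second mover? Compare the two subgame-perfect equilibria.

first

If Player I leads: Player II's best replies are A→T, B→R, C→Q, D→T; Player I's induced payoffs 6, 8, 5, -2; outcome (B, R), payoffs (8, 10).
If Player II leads: Player I's best replies are P→D, Q→B, R→C, S→B, T→A; Player II's induced payoffs -5, 5, -5, 5, 7; outcome (A, T), payoffs (6, 7).
Player I gets 8 moving first and 6 moving second, so Player I prefers to move first.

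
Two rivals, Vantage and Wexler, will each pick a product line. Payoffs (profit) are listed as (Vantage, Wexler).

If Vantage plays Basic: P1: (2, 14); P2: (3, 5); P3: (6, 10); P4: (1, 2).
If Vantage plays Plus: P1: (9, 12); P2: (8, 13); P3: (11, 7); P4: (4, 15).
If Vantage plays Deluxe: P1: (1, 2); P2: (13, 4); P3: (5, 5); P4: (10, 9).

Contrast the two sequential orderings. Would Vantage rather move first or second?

If Vantage leads: Wexler's best replies are Basic→P1, Plus→P4, Deluxe→P4; Vantage's induced payoffs 2, 4, 10; outcome (Deluxe, P4), payoffs (10, 9).
If Wexler leads: Vantage's best replies are P1→Plus, P2→Deluxe, P3→Plus, P4→Deluxe; Wexler's induced payoffs 12, 4, 7, 9; outcome (Plus, P1), payoffs (9, 12).
Vantage gets 10 moving first and 9 moving second, so Vantage prefers to move first.

first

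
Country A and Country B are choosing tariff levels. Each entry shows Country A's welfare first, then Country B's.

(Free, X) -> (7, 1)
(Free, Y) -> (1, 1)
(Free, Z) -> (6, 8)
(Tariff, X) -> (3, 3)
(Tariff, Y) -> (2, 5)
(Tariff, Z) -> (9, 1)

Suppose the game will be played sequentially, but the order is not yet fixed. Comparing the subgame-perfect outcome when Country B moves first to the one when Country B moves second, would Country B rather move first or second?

second

If Country A leads: Country B's best replies are Free→Z, Tariff→Y; Country A's induced payoffs 6, 2; outcome (Free, Z), payoffs (6, 8).
If Country B leads: Country A's best replies are X→Free, Y→Tariff, Z→Tariff; Country B's induced payoffs 1, 5, 1; outcome (Tariff, Y), payoffs (2, 5).
Country B gets 5 moving first and 8 moving second, so Country B prefers to move second.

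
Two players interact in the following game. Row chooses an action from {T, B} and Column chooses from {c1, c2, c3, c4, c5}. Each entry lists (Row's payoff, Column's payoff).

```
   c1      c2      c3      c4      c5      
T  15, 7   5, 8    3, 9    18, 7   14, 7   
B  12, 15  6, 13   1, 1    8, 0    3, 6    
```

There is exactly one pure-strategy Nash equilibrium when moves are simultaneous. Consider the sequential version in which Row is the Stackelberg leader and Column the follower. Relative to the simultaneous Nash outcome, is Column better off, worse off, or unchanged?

Column best-responds to each possible Row move:
- T → Column plays c3 (best of 7, 8, 9, 7, 7); Row gets 3.
- B → Column plays c1 (best of 15, 13, 1, 0, 6); Row gets 12.
Among 3, 12, the best is 12 at B. Subgame-perfect outcome: (B, c1) with payoffs (12, 15).
Now find the simultaneous Nash equilibrium.
Row's best replies: c1→T; c2→B; c3→T; c4→T; c5→T.
Column's best replies: T→c3; B→c1.
Only (T, c3) has each player best-responding; Nash payoffs (3, 9).
Column earns 15 sequentially versus 9 at the Nash outcome: better off.

better off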